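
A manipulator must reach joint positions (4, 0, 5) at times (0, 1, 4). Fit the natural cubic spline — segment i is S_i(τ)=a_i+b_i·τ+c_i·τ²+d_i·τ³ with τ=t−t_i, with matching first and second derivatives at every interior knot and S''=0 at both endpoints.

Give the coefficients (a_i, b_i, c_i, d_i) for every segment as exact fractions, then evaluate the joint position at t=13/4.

Δ: Δ0=-4, Δ1=5/3
row 1: diag=8, rhs=34; c'=3/8, d'=17/4
back: M1=17/4
M: M0=0, M1=17/4, M2=0
seg 0: a=4, c=M0/2=0, d=(M1−M0)/(6·1)=17/24, b=Δ0−h0·(2M0+M1)/6=-113/24
seg 1: a=0, c=M1/2=17/8, d=(M2−M1)/(6·3)=-17/72, b=Δ1−h1·(2M1+M2)/6=-31/12
t_q=13/4 → seg 1, τ=9/4; S=0+-31/12·τ+17/8·τ²+-17/72·τ³=1155/512

  seg 0: a=4 b=-113/24 c=0 d=17/24
  seg 1: a=0 b=-31/12 c=17/8 d=-17/72
S(13/4) = 1155/512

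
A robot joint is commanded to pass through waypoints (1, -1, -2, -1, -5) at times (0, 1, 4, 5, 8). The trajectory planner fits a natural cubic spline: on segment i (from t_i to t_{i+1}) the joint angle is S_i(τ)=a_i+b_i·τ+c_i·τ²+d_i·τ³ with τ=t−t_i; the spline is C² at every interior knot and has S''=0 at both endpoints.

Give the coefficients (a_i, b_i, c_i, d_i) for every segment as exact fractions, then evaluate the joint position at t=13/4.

  seg 0: a=1 b=-155/72 c=0 d=11/72
  seg 1: a=-1 b=-61/36 c=11/24 d=-1/648
  seg 2: a=-2 b=73/72 c=4/9 d=-11/24
  seg 3: a=-1 b=19/36 c=-67/72 d=67/648
S(13/4) = -1285/512

Δ: Δ0=-2, Δ1=-1/3, Δ2=1, Δ3=-4/3
row 1: diag=8, rhs=10; c'=3/8, d'=5/4
row 2: denom=8−3·3/8=55/8; d'=(8−3·5/4)/(55/8)=34/55
row 3: denom=8−1·8/55=432/55; d'=(-14−1·34/55)/(432/55)=-67/36
back: M3=-67/36
back: M2=34/55−8/55·-67/36=8/9
back: M1=5/4−3/8·8/9=11/12
M: M0=0, M1=11/12, M2=8/9, M3=-67/36, M4=0
seg 0: a=1, c=M0/2=0, d=(M1−M0)/(6·1)=11/72, b=Δ0−h0·(2M0+M1)/6=-155/72
seg 1: a=-1, c=M1/2=11/24, d=(M2−M1)/(6·3)=-1/648, b=Δ1−h1·(2M1+M2)/6=-61/36
seg 2: a=-2, c=M2/2=4/9, d=(M3−M2)/(6·1)=-11/24, b=Δ2−h2·(2M2+M3)/6=73/72
seg 3: a=-1, c=M3/2=-67/72, d=(M4−M3)/(6·3)=67/648, b=Δ3−h3·(2M3+M4)/6=19/36
t_q=13/4 → seg 1, τ=9/4; S=-1+-61/36·τ+11/24·τ²+-1/648·τ³=-1285/512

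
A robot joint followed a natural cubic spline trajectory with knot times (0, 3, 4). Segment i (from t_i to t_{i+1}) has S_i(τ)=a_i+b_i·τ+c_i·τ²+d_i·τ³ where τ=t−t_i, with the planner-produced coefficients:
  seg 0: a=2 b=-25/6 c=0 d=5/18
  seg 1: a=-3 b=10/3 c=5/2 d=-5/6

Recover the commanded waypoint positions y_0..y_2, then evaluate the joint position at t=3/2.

y_0 = S_0(0) = a_0 = 2
y_1 = S_1(0) = a_1 = -3
y_2 = S_1(1) = 2
t_q=3/2 is in segment 0 (τ=3/2); S_0(τ)=-53/16

y_0=2 y_1=-3 y_2=2
S(3/2) = -53/16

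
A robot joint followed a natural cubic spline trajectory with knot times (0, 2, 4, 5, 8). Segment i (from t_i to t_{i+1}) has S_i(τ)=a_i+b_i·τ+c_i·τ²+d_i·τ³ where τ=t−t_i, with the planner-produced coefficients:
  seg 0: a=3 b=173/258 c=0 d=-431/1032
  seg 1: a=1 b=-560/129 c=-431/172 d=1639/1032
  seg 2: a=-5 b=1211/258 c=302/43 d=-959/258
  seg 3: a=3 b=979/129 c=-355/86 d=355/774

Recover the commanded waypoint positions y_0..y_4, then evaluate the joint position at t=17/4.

y_0 = S_0(0) = a_0 = 3
y_1 = S_1(0) = a_1 = 1
y_2 = S_2(0) = a_2 = -5
y_3 = S_3(0) = a_3 = 3
y_4 = S_3(3) = 1
t_q=17/4 is in segment 2 (τ=1/4); S_2(τ)=-18965/5504

y_0=3 y_1=1 y_2=-5 y_3=3 y_4=1
S(17/4) = -18965/5504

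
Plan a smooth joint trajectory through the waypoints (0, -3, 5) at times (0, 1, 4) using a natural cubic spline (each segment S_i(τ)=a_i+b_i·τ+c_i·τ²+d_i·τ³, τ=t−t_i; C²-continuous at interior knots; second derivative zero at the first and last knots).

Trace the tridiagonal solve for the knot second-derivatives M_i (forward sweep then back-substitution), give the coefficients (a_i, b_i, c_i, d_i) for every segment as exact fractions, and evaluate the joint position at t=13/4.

Δ: Δ0=-3, Δ1=8/3
row 1: diag=8, rhs=34; c'=3/8, d'=17/4
back: M1=17/4
M: M0=0, M1=17/4, M2=0
seg 0: a=0, c=M0/2=0, d=(M1−M0)/(6·1)=17/24, b=Δ0−h0·(2M0+M1)/6=-89/24
seg 1: a=-3, c=M1/2=17/8, d=(M2−M1)/(6·3)=-17/72, b=Δ1−h1·(2M1+M2)/6=-19/12
t_q=13/4 → seg 1, τ=9/4; S=-3+-19/12·τ+17/8·τ²+-17/72·τ³=771/512

  seg 0: a=0 b=-89/24 c=0 d=17/24
  seg 1: a=-3 b=-19/12 c=17/8 d=-17/72
S(13/4) = 771/512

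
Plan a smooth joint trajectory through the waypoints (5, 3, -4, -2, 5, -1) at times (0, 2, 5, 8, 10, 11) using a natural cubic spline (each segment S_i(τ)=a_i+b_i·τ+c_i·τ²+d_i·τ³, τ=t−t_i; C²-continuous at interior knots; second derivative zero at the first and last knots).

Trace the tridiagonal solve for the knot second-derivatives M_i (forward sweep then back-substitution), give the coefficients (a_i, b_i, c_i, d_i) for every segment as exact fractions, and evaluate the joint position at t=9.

  seg 0: a=5 b=-917/1419 c=0 d=-251/2838
  seg 1: a=3 b=-2423/1419 c=-251/473 d=457/4257
  seg 2: a=-4 b=-2828/1419 c=206/473 d=640/4257
  seg 3: a=-2 b=6640/1419 c=846/473 d=-13499/11352
  seg 4: a=5 b=-6913/2838 c=-10115/1892 d=10115/5676
S(9) = 12407/3784

Δ: Δ0=-1, Δ1=-7/3, Δ2=2/3, Δ3=7/2, Δ4=-6
row 1: diag=10, rhs=-8; c'=3/10, d'=-4/5
row 2: denom=12−3·3/10=111/10; d'=(18−3·-4/5)/(111/10)=68/37
row 3: denom=10−3·10/37=340/37; d'=(17−3·68/37)/(340/37)=5/4
row 4: denom=6−2·37/170=473/85; d'=(-57−2·5/4)/(473/85)=-10115/946
back: M4=-10115/946
back: M3=5/4−37/170·-10115/946=1692/473
back: M2=68/37−10/37·1692/473=412/473
back: M1=-4/5−3/10·412/473=-502/473
M: M0=0, M1=-502/473, M2=412/473, M3=1692/473, M4=-10115/946, M5=0
seg 0: a=5, c=M0/2=0, d=(M1−M0)/(6·2)=-251/2838, b=Δ0−h0·(2M0+M1)/6=-917/1419
seg 1: a=3, c=M1/2=-251/473, d=(M2−M1)/(6·3)=457/4257, b=Δ1−h1·(2M1+M2)/6=-2423/1419
seg 2: a=-4, c=M2/2=206/473, d=(M3−M2)/(6·3)=640/4257, b=Δ2−h2·(2M2+M3)/6=-2828/1419
seg 3: a=-2, c=M3/2=846/473, d=(M4−M3)/(6·2)=-13499/11352, b=Δ3−h3·(2M3+M4)/6=6640/1419
seg 4: a=5, c=M4/2=-10115/1892, d=(M5−M4)/(6·1)=10115/5676, b=Δ4−h4·(2M4+M5)/6=-6913/2838
t_q=9 → seg 3, τ=1; S=-2+6640/1419·τ+846/473·τ²+-13499/11352·τ³=12407/3784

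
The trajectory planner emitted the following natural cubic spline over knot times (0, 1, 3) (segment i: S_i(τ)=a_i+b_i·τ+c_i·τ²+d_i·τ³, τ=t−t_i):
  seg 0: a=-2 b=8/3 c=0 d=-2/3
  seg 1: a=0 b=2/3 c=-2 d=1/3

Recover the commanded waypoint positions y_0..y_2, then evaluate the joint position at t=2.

y_0 = S_0(0) = a_0 = -2
y_1 = S_1(0) = a_1 = 0
y_2 = S_1(2) = -4
t_q=2 is in segment 1 (τ=1); S_1(τ)=-1

y_0=-2 y_1=0 y_2=-4
S(2) = -1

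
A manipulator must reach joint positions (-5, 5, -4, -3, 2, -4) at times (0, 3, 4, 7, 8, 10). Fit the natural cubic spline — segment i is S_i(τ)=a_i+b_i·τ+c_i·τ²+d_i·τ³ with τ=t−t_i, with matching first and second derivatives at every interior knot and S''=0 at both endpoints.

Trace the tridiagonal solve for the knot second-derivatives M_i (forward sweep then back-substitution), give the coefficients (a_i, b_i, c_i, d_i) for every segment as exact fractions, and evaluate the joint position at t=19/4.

  seg 0: a=-5 b=7112/843 c=0 d=-478/843
  seg 1: a=5 b=-5794/843 c=-1434/281 d=2509/843
  seg 2: a=-4 b=-6871/843 c=1075/281 d=-841/2529
  seg 3: a=-3 b=4910/843 c=234/281 d=-1397/843
  seg 4: a=2 b=2123/843 c=-1163/281 d=1163/1686
S(19/4) = -145695/17984

Δ: Δ0=10/3, Δ1=-9, Δ2=1/3, Δ3=5, Δ4=-3
row 1: diag=8, rhs=-74; c'=1/8, d'=-37/4
row 2: denom=8−1·1/8=63/8; d'=(56−1·-37/4)/(63/8)=58/7
row 3: denom=8−3·8/21=48/7; d'=(28−3·58/7)/(48/7)=11/24
row 4: denom=6−1·7/48=281/48; d'=(-48−1·11/24)/(281/48)=-2326/281
back: M4=-2326/281
back: M3=11/24−7/48·-2326/281=468/281
back: M2=58/7−8/21·468/281=2150/281
back: M1=-37/4−1/8·2150/281=-2868/281
M: M0=0, M1=-2868/281, M2=2150/281, M3=468/281, M4=-2326/281, M5=0
seg 0: a=-5, c=M0/2=0, d=(M1−M0)/(6·3)=-478/843, b=Δ0−h0·(2M0+M1)/6=7112/843
seg 1: a=5, c=M1/2=-1434/281, d=(M2−M1)/(6·1)=2509/843, b=Δ1−h1·(2M1+M2)/6=-5794/843
seg 2: a=-4, c=M2/2=1075/281, d=(M3−M2)/(6·3)=-841/2529, b=Δ2−h2·(2M2+M3)/6=-6871/843
seg 3: a=-3, c=M3/2=234/281, d=(M4−M3)/(6·1)=-1397/843, b=Δ3−h3·(2M3+M4)/6=4910/843
seg 4: a=2, c=M4/2=-1163/281, d=(M5−M4)/(6·2)=1163/1686, b=Δ4−h4·(2M4+M5)/6=2123/843
t_q=19/4 → seg 2, τ=3/4; S=-4+-6871/843·τ+1075/281·τ²+-841/2529·τ³=-145695/17984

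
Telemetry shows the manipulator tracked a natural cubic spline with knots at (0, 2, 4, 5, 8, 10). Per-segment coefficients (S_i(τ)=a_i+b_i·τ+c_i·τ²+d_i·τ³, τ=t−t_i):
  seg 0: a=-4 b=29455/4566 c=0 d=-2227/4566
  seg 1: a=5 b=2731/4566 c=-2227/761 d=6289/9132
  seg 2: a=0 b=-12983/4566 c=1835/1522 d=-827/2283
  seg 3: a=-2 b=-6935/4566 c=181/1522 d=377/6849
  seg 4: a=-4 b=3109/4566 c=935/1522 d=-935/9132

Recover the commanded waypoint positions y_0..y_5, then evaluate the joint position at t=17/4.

y_0 = S_0(0) = a_0 = -4
y_1 = S_1(0) = a_1 = 5
y_2 = S_2(0) = a_2 = 0
y_3 = S_3(0) = a_3 = -2
y_4 = S_4(0) = a_4 = -4
y_5 = S_4(2) = -1
t_q=17/4 is in segment 2 (τ=1/4); S_2(τ)=-31227/48704

y_0=-4 y_1=5 y_2=0 y_3=-2 y_4=-4 y_5=-1
S(17/4) = -31227/48704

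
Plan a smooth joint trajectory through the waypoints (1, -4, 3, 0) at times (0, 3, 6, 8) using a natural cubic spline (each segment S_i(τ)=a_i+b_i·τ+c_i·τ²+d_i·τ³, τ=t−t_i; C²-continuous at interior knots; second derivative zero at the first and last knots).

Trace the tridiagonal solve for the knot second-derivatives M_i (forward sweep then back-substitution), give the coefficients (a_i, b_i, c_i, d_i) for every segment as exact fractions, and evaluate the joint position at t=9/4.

Δ: Δ0=-5/3, Δ1=7/3, Δ2=-3/2
row 1: diag=12, rhs=24; c'=1/4, d'=2
row 2: denom=10−3·1/4=37/4; d'=(-23−3·2)/(37/4)=-116/37
back: M2=-116/37
back: M1=2−1/4·-116/37=103/37
M: M0=0, M1=103/37, M2=-116/37, M3=0
seg 0: a=1, c=M0/2=0, d=(M1−M0)/(6·3)=103/666, b=Δ0−h0·(2M0+M1)/6=-679/222
seg 1: a=-4, c=M1/2=103/74, d=(M2−M1)/(6·3)=-73/222, b=Δ1−h1·(2M1+M2)/6=124/111
seg 2: a=3, c=M2/2=-58/37, d=(M3−M2)/(6·2)=29/111, b=Δ2−h2·(2M2+M3)/6=131/222
t_q=9/4 → seg 0, τ=9/4; S=1+-679/222·τ+0·τ²+103/666·τ³=-19513/4736

  seg 0: a=1 b=-679/222 c=0 d=103/666
  seg 1: a=-4 b=124/111 c=103/74 d=-73/222
  seg 2: a=3 b=131/222 c=-58/37 d=29/111
S(9/4) = -19513/4736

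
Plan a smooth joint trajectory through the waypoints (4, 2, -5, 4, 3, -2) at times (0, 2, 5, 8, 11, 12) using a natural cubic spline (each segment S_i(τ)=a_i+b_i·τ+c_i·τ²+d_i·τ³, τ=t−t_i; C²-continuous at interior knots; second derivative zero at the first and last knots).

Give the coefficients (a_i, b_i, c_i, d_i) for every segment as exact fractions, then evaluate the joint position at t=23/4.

Δ: Δ0=-1, Δ1=-7/3, Δ2=3, Δ3=-1/3, Δ4=-5
row 1: diag=10, rhs=-8; c'=3/10, d'=-4/5
row 2: denom=12−3·3/10=111/10; d'=(32−3·-4/5)/(111/10)=344/111
row 3: denom=12−3·10/37=414/37; d'=(-20−3·344/111)/(414/37)=-542/207
row 4: denom=8−3·37/138=331/46; d'=(-28−3·-542/207)/(331/46)=-2780/993
back: M4=-2780/993
back: M3=-542/207−37/138·-2780/993=-5564/2979
back: M2=344/111−10/37·-5564/2979=10736/2979
back: M1=-4/5−3/10·10736/2979=-1868/993
M: M0=0, M1=-1868/993, M2=10736/2979, M3=-5564/2979, M4=-2780/993, M5=0
seg 0: a=4, c=M0/2=0, d=(M1−M0)/(6·2)=-467/2979, b=Δ0−h0·(2M0+M1)/6=-1111/2979
seg 1: a=2, c=M1/2=-934/993, d=(M2−M1)/(6·3)=8170/26811, b=Δ1−h1·(2M1+M2)/6=-6715/2979
seg 2: a=-5, c=M2/2=5368/2979, d=(M3−M2)/(6·3)=-8150/26811, b=Δ2−h2·(2M2+M3)/6=983/2979
seg 3: a=4, c=M3/2=-2782/2979, d=(M4−M3)/(6·3)=-1388/26811, b=Δ3−h3·(2M3+M4)/6=8741/2979
seg 4: a=3, c=M4/2=-1390/993, d=(M5−M4)/(6·1)=1390/2979, b=Δ4−h4·(2M4+M5)/6=-12115/2979
t_q=23/4 → seg 2, τ=3/4; S=-5+983/2979·τ+5368/2979·τ²+-8150/26811·τ³=-40961/10592

  seg 0: a=4 b=-1111/2979 c=0 d=-467/2979
  seg 1: a=2 b=-6715/2979 c=-934/993 d=8170/26811
  seg 2: a=-5 b=983/2979 c=5368/2979 d=-8150/26811
  seg 3: a=4 b=8741/2979 c=-2782/2979 d=-1388/26811
  seg 4: a=3 b=-12115/2979 c=-1390/993 d=1390/2979
S(23/4) = -40961/10592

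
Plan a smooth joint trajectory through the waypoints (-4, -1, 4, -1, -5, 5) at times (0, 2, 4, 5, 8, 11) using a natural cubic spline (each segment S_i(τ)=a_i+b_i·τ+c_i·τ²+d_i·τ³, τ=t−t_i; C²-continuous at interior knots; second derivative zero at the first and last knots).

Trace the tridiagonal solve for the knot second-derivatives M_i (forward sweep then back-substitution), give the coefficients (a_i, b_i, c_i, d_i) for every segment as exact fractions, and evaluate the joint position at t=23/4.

Δ: Δ0=3/2, Δ1=5/2, Δ2=-5, Δ3=-4/3, Δ4=10/3
row 1: diag=8, rhs=6; c'=1/4, d'=3/4
row 2: denom=6−2·1/4=11/2; d'=(-45−2·3/4)/(11/2)=-93/11
row 3: denom=8−1·2/11=86/11; d'=(22−1·-93/11)/(86/11)=335/86
row 4: denom=12−3·33/86=933/86; d'=(28−3·335/86)/(933/86)=1403/933
back: M4=1403/933
back: M3=335/86−33/86·1403/933=1032/311
back: M2=-93/11−2/11·1032/311=-2817/311
back: M1=3/4−1/4·-2817/311=1875/622
M: M0=0, M1=1875/622, M2=-2817/311, M3=1032/311, M4=1403/933, M5=0
seg 0: a=-4, c=M0/2=0, d=(M1−M0)/(6·2)=625/2488, b=Δ0−h0·(2M0+M1)/6=154/311
seg 1: a=-1, c=M1/2=1875/1244, d=(M2−M1)/(6·2)=-2503/2488, b=Δ1−h1·(2M1+M2)/6=2183/622
seg 2: a=4, c=M2/2=-2817/622, d=(M3−M2)/(6·1)=1283/622, b=Δ2−h2·(2M2+M3)/6=-788/311
seg 3: a=-1, c=M3/2=516/311, d=(M4−M3)/(6·3)=-1693/16794, b=Δ3−h3·(2M3+M4)/6=-3361/622
seg 4: a=-5, c=M4/2=1403/1866, d=(M5−M4)/(6·3)=-1403/16794, b=Δ4−h4·(2M4+M5)/6=569/311
t_q=23/4 → seg 3, τ=3/4; S=-1+-3361/622·τ+516/311·τ²+-1693/16794·τ³=-165677/39808

  seg 0: a=-4 b=154/311 c=0 d=625/2488
  seg 1: a=-1 b=2183/622 c=1875/1244 d=-2503/2488
  seg 2: a=4 b=-788/311 c=-2817/622 d=1283/622
  seg 3: a=-1 b=-3361/622 c=516/311 d=-1693/16794
  seg 4: a=-5 b=569/311 c=1403/1866 d=-1403/16794
S(23/4) = -165677/39808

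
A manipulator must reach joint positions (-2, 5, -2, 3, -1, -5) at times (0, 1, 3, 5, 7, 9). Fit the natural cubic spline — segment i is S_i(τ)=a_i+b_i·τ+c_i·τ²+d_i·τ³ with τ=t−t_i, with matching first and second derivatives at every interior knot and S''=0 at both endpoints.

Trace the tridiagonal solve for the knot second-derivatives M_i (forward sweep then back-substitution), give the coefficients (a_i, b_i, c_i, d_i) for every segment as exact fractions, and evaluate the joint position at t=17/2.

  seg 0: a=-2 b=473/51 c=0 d=-116/51
  seg 1: a=5 b=125/51 c=-116/17 d=785/408
  seg 2: a=-2 b=-179/102 c=321/68 d=-529/408
  seg 3: a=3 b=80/51 c=-52/17 d=65/102
  seg 4: a=-1 b=-154/51 c=13/17 d=-13/102
S(17/2) = -1153/272

Δ: Δ0=7, Δ1=-7/2, Δ2=5/2, Δ3=-2, Δ4=-2
row 1: diag=6, rhs=-63; c'=1/3, d'=-21/2
row 2: denom=8−2·1/3=22/3; d'=(36−2·-21/2)/(22/3)=171/22
row 3: denom=8−2·3/11=82/11; d'=(-27−2·171/22)/(82/11)=-234/41
row 4: denom=8−2·11/41=306/41; d'=(0−2·-234/41)/(306/41)=26/17
back: M4=26/17
back: M3=-234/41−11/41·26/17=-104/17
back: M2=171/22−3/11·-104/17=321/34
back: M1=-21/2−1/3·321/34=-232/17
M: M0=0, M1=-232/17, M2=321/34, M3=-104/17, M4=26/17, M5=0
seg 0: a=-2, c=M0/2=0, d=(M1−M0)/(6·1)=-116/51, b=Δ0−h0·(2M0+M1)/6=473/51
seg 1: a=5, c=M1/2=-116/17, d=(M2−M1)/(6·2)=785/408, b=Δ1−h1·(2M1+M2)/6=125/51
seg 2: a=-2, c=M2/2=321/68, d=(M3−M2)/(6·2)=-529/408, b=Δ2−h2·(2M2+M3)/6=-179/102
seg 3: a=3, c=M3/2=-52/17, d=(M4−M3)/(6·2)=65/102, b=Δ3−h3·(2M3+M4)/6=80/51
seg 4: a=-1, c=M4/2=13/17, d=(M5−M4)/(6·2)=-13/102, b=Δ4−h4·(2M4+M5)/6=-154/51
t_q=17/2 → seg 4, τ=3/2; S=-1+-154/51·τ+13/17·τ²+-13/102·τ³=-1153/272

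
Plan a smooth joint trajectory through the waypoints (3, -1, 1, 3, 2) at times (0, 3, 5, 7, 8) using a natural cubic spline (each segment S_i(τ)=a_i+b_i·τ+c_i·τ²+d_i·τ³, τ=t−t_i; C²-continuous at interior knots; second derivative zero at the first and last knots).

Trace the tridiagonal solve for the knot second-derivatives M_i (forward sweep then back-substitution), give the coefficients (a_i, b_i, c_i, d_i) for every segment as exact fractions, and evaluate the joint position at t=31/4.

Δ: Δ0=-4/3, Δ1=1, Δ2=1, Δ3=-1
row 1: diag=10, rhs=14; c'=1/5, d'=7/5
row 2: denom=8−2·1/5=38/5; d'=(0−2·7/5)/(38/5)=-7/19
row 3: denom=6−2·5/19=104/19; d'=(-12−2·-7/19)/(104/19)=-107/52
back: M3=-107/52
back: M2=-7/19−5/19·-107/52=9/52
back: M1=7/5−1/5·9/52=71/52
M: M0=0, M1=71/52, M2=9/52, M3=-107/52, M4=0
seg 0: a=3, c=M0/2=0, d=(M1−M0)/(6·3)=71/936, b=Δ0−h0·(2M0+M1)/6=-629/312
seg 1: a=-1, c=M1/2=71/104, d=(M2−M1)/(6·2)=-31/312, b=Δ1−h1·(2M1+M2)/6=5/156
seg 2: a=1, c=M2/2=9/104, d=(M3−M2)/(6·2)=-29/156, b=Δ2−h2·(2M2+M3)/6=245/156
seg 3: a=3, c=M3/2=-107/104, d=(M4−M3)/(6·1)=107/312, b=Δ3−h3·(2M3+M4)/6=-49/156
t_q=31/4 → seg 3, τ=3/4; S=3+-49/156·τ+-107/104·τ²+107/312·τ³=15511/6656

  seg 0: a=3 b=-629/312 c=0 d=71/936
  seg 1: a=-1 b=5/156 c=71/104 d=-31/312
  seg 2: a=1 b=245/156 c=9/104 d=-29/156
  seg 3: a=3 b=-49/156 c=-107/104 d=107/312
S(31/4) = 15511/6656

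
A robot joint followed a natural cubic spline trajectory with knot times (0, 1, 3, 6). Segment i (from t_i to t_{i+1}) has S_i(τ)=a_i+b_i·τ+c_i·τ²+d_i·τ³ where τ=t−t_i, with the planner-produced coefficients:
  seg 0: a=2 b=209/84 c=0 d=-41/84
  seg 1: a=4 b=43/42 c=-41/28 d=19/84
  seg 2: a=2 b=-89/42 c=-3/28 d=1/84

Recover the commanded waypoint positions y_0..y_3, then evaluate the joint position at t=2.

y_0=2 y_1=4 y_2=2 y_3=-5
S(2) = 53/14

y_0 = S_0(0) = a_0 = 2
y_1 = S_1(0) = a_1 = 4
y_2 = S_2(0) = a_2 = 2
y_3 = S_2(3) = -5
t_q=2 is in segment 1 (τ=1); S_1(τ)=53/14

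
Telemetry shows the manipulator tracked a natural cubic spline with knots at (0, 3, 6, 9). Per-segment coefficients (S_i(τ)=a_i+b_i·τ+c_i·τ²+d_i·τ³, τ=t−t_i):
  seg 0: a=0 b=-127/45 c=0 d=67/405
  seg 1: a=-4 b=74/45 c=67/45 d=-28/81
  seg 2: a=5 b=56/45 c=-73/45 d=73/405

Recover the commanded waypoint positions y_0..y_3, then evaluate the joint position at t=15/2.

y_0 = S_0(0) = a_0 = 0
y_1 = S_1(0) = a_1 = -4
y_2 = S_2(0) = a_2 = 5
y_3 = S_2(3) = -1
t_q=15/2 is in segment 2 (τ=3/2); S_2(τ)=153/40

y_0=0 y_1=-4 y_2=5 y_3=-1
S(15/2) = 153/40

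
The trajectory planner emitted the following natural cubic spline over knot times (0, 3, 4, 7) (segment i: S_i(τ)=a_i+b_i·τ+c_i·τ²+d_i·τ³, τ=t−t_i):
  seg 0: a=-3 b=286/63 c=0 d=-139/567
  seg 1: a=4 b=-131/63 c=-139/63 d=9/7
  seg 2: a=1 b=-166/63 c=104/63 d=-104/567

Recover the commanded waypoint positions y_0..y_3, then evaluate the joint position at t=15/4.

y_0=-3 y_1=4 y_2=1 y_3=3
S(15/4) = 2341/1344

y_0 = S_0(0) = a_0 = -3
y_1 = S_1(0) = a_1 = 4
y_2 = S_2(0) = a_2 = 1
y_3 = S_2(3) = 3
t_q=15/4 is in segment 1 (τ=3/4); S_1(τ)=2341/1344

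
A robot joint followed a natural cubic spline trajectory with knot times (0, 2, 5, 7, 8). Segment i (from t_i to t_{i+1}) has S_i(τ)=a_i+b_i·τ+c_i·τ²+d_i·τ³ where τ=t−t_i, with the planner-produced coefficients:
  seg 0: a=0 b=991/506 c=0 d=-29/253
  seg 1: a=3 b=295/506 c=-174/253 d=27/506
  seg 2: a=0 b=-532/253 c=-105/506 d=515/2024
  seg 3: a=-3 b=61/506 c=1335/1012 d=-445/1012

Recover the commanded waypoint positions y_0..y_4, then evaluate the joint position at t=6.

y_0 = S_0(0) = a_0 = 0
y_1 = S_1(0) = a_1 = 3
y_2 = S_2(0) = a_2 = 0
y_3 = S_3(0) = a_3 = -3
y_4 = S_3(1) = -2
t_q=6 is in segment 2 (τ=1); S_2(τ)=-4161/2024

y_0=0 y_1=3 y_2=0 y_3=-3 y_4=-2
S(6) = -4161/2024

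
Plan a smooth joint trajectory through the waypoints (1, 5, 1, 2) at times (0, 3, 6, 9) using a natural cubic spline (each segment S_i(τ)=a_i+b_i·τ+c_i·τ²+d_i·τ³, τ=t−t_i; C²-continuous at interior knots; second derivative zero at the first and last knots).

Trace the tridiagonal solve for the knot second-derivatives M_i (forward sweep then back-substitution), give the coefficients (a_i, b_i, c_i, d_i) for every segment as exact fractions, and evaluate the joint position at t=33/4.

Δ: Δ0=4/3, Δ1=-4/3, Δ2=1/3
row 1: diag=12, rhs=-16; c'=1/4, d'=-4/3
row 2: denom=12−3·1/4=45/4; d'=(10−3·-4/3)/(45/4)=56/45
back: M2=56/45
back: M1=-4/3−1/4·56/45=-74/45
M: M0=0, M1=-74/45, M2=56/45, M3=0
seg 0: a=1, c=M0/2=0, d=(M1−M0)/(6·3)=-37/405, b=Δ0−h0·(2M0+M1)/6=97/45
seg 1: a=5, c=M1/2=-37/45, d=(M2−M1)/(6·3)=13/81, b=Δ1−h1·(2M1+M2)/6=-14/45
seg 2: a=1, c=M2/2=28/45, d=(M3−M2)/(6·3)=-28/405, b=Δ2−h2·(2M2+M3)/6=-41/45
t_q=33/4 → seg 2, τ=9/4; S=1+-41/45·τ+28/45·τ²+-28/405·τ³=21/16

  seg 0: a=1 b=97/45 c=0 d=-37/405
  seg 1: a=5 b=-14/45 c=-37/45 d=13/81
  seg 2: a=1 b=-41/45 c=28/45 d=-28/405
S(33/4) = 21/16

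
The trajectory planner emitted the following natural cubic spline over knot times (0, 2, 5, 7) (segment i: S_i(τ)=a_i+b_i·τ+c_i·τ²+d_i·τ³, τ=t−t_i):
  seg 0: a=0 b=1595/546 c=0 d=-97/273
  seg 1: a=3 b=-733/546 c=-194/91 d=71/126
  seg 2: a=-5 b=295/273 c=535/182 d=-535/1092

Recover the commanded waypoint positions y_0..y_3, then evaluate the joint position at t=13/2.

y_0=0 y_1=3 y_2=-5 y_3=5
S(13/2) = 4605/2912

y_0 = S_0(0) = a_0 = 0
y_1 = S_1(0) = a_1 = 3
y_2 = S_2(0) = a_2 = -5
y_3 = S_2(2) = 5
t_q=13/2 is in segment 2 (τ=3/2); S_2(τ)=4605/2912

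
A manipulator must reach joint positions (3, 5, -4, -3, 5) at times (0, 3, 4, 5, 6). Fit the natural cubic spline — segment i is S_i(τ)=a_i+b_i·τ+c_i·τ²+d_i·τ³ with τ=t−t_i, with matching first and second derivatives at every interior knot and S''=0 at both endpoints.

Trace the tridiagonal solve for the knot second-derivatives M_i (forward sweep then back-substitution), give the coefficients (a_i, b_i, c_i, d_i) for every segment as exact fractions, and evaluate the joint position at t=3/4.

Δ: Δ0=2/3, Δ1=-9, Δ2=1, Δ3=8
row 1: diag=8, rhs=-58; c'=1/8, d'=-29/4
row 2: denom=4−1·1/8=31/8; d'=(60−1·-29/4)/(31/8)=538/31
row 3: denom=4−1·8/31=116/31; d'=(42−1·538/31)/(116/31)=191/29
back: M3=191/29
back: M2=538/31−8/31·191/29=454/29
back: M1=-29/4−1/8·454/29=-267/29
M: M0=0, M1=-267/29, M2=454/29, M3=191/29, M4=0
seg 0: a=3, c=M0/2=0, d=(M1−M0)/(6·3)=-89/174, b=Δ0−h0·(2M0+M1)/6=917/174
seg 1: a=5, c=M1/2=-267/58, d=(M2−M1)/(6·1)=721/174, b=Δ1−h1·(2M1+M2)/6=-743/87
seg 2: a=-4, c=M2/2=227/29, d=(M3−M2)/(6·1)=-263/174, b=Δ2−h2·(2M2+M3)/6=-925/174
seg 3: a=-3, c=M3/2=191/58, d=(M4−M3)/(6·1)=-191/174, b=Δ3−h3·(2M3+M4)/6=505/87
t_q=3/4 → seg 0, τ=3/4; S=3+917/174·τ+0·τ²+-89/174·τ³=25007/3712

  seg 0: a=3 b=917/174 c=0 d=-89/174
  seg 1: a=5 b=-743/87 c=-267/58 d=721/174
  seg 2: a=-4 b=-925/174 c=227/29 d=-263/174
  seg 3: a=-3 b=505/87 c=191/58 d=-191/174
S(3/4) = 25007/3712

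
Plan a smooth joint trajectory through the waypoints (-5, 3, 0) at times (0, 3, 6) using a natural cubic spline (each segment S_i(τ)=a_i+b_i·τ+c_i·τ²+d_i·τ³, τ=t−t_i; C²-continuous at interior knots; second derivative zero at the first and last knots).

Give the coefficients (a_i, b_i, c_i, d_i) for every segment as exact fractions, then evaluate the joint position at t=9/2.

  seg 0: a=-5 b=43/12 c=0 d=-11/108
  seg 1: a=3 b=5/6 c=-11/12 d=11/108
S(9/2) = 81/32

Δ: Δ0=8/3, Δ1=-1
row 1: diag=12, rhs=-22; c'=1/4, d'=-11/6
back: M1=-11/6
M: M0=0, M1=-11/6, M2=0
seg 0: a=-5, c=M0/2=0, d=(M1−M0)/(6·3)=-11/108, b=Δ0−h0·(2M0+M1)/6=43/12
seg 1: a=3, c=M1/2=-11/12, d=(M2−M1)/(6·3)=11/108, b=Δ1−h1·(2M1+M2)/6=5/6
t_q=9/2 → seg 1, τ=3/2; S=3+5/6·τ+-11/12·τ²+11/108·τ³=81/32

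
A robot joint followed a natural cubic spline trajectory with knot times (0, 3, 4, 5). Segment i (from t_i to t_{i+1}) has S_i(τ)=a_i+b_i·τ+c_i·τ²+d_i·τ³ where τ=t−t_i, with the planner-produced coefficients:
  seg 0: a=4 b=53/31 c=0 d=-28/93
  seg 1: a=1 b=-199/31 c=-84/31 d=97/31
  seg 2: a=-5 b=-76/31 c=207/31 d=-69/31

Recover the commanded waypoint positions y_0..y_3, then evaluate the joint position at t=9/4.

y_0=4 y_1=1 y_2=-5 y_3=-3
S(9/4) = 2191/496

y_0 = S_0(0) = a_0 = 4
y_1 = S_1(0) = a_1 = 1
y_2 = S_2(0) = a_2 = -5
y_3 = S_2(1) = -3
t_q=9/4 is in segment 0 (τ=9/4); S_0(τ)=2191/496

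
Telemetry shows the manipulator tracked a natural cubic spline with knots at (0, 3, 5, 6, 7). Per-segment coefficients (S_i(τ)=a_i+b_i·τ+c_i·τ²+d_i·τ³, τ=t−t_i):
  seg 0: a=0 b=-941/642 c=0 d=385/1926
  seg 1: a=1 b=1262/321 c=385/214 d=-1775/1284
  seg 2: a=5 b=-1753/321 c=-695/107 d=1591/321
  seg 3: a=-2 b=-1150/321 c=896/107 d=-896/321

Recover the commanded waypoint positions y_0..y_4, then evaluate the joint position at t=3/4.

y_0=0 y_1=1 y_2=5 y_3=-2 y_4=0
S(3/4) = -13901/13696

y_0 = S_0(0) = a_0 = 0
y_1 = S_1(0) = a_1 = 1
y_2 = S_2(0) = a_2 = 5
y_3 = S_3(0) = a_3 = -2
y_4 = S_3(1) = 0
t_q=3/4 is in segment 0 (τ=3/4); S_0(τ)=-13901/13696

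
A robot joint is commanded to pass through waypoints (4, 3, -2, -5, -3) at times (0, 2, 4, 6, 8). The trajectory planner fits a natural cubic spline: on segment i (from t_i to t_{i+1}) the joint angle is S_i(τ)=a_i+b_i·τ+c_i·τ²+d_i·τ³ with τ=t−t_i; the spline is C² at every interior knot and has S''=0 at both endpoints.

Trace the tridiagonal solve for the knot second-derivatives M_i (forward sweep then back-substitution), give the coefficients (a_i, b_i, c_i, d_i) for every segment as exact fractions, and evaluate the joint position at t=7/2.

Δ: Δ0=-1/2, Δ1=-5/2, Δ2=-3/2, Δ3=1
row 1: diag=8, rhs=-12; c'=1/4, d'=-3/2
row 2: denom=8−2·1/4=15/2; d'=(6−2·-3/2)/(15/2)=6/5
row 3: denom=8−2·4/15=112/15; d'=(15−2·6/5)/(112/15)=27/16
back: M3=27/16
back: M2=6/5−4/15·27/16=3/4
back: M1=-3/2−1/4·3/4=-27/16
M: M0=0, M1=-27/16, M2=3/4, M3=27/16, M4=0
seg 0: a=4, c=M0/2=0, d=(M1−M0)/(6·2)=-9/64, b=Δ0−h0·(2M0+M1)/6=1/16
seg 1: a=3, c=M1/2=-27/32, d=(M2−M1)/(6·2)=13/64, b=Δ1−h1·(2M1+M2)/6=-13/8
seg 2: a=-2, c=M2/2=3/8, d=(M3−M2)/(6·2)=5/64, b=Δ2−h2·(2M2+M3)/6=-41/16
seg 3: a=-5, c=M3/2=27/32, d=(M4−M3)/(6·2)=-9/64, b=Δ3−h3·(2M3+M4)/6=-1/8
t_q=7/2 → seg 1, τ=3/2; S=3+-13/8·τ+-27/32·τ²+13/64·τ³=-333/512

  seg 0: a=4 b=1/16 c=0 d=-9/64
  seg 1: a=3 b=-13/8 c=-27/32 d=13/64
  seg 2: a=-2 b=-41/16 c=3/8 d=5/64
  seg 3: a=-5 b=-1/8 c=27/32 d=-9/64
S(7/2) = -333/512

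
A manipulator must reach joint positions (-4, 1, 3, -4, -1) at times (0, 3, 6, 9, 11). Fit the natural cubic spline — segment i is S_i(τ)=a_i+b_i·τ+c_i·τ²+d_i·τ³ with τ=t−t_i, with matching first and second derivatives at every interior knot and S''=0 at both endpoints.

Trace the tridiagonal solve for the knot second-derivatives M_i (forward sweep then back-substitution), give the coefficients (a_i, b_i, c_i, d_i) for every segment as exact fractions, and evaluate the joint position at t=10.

Δ: Δ0=5/3, Δ1=2/3, Δ2=-7/3, Δ3=3/2
row 1: diag=12, rhs=-6; c'=1/4, d'=-1/2
row 2: denom=12−3·1/4=45/4; d'=(-18−3·-1/2)/(45/4)=-22/15
row 3: denom=10−3·4/15=46/5; d'=(23−3·-22/15)/(46/5)=137/46
back: M3=137/46
back: M2=-22/15−4/15·137/46=-52/23
back: M1=-1/2−1/4·-52/23=3/46
M: M0=0, M1=3/46, M2=-52/23, M3=137/46, M4=0
seg 0: a=-4, c=M0/2=0, d=(M1−M0)/(6·3)=1/276, b=Δ0−h0·(2M0+M1)/6=451/276
seg 1: a=1, c=M1/2=3/92, d=(M2−M1)/(6·3)=-107/828, b=Δ1−h1·(2M1+M2)/6=239/138
seg 2: a=3, c=M2/2=-26/23, d=(M3−M2)/(6·3)=241/828, b=Δ2−h2·(2M2+M3)/6=-431/276
seg 3: a=-4, c=M3/2=137/92, d=(M4−M3)/(6·2)=-137/552, b=Δ3−h3·(2M3+M4)/6=-67/138
t_q=10 → seg 3, τ=1; S=-4+-67/138·τ+137/92·τ²+-137/552·τ³=-597/184

  seg 0: a=-4 b=451/276 c=0 d=1/276
  seg 1: a=1 b=239/138 c=3/92 d=-107/828
  seg 2: a=3 b=-431/276 c=-26/23 d=241/828
  seg 3: a=-4 b=-67/138 c=137/92 d=-137/552
S(10) = -597/184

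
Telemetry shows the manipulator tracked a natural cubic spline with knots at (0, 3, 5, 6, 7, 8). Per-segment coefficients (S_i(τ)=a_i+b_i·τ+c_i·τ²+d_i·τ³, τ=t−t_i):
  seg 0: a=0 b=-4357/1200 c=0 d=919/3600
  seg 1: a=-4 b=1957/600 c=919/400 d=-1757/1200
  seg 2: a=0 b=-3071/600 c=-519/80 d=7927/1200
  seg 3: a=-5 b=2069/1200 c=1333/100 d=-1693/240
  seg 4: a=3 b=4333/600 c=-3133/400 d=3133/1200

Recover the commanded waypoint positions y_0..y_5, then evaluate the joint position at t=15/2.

y_0 = S_0(0) = a_0 = 0
y_1 = S_1(0) = a_1 = -4
y_2 = S_2(0) = a_2 = 0
y_3 = S_3(0) = a_3 = -5
y_4 = S_4(0) = a_4 = 3
y_5 = S_4(1) = 5
t_q=15/2 is in segment 4 (τ=1/2); S_4(τ)=15933/3200

y_0=0 y_1=-4 y_2=0 y_3=-5 y_4=3 y_5=5
S(15/2) = 15933/3200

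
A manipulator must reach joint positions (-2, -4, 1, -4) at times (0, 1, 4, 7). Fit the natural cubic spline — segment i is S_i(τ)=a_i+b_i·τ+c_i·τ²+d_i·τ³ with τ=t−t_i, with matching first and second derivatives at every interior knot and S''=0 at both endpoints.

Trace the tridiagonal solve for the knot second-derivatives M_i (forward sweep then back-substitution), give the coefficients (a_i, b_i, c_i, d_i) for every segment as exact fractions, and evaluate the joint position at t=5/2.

Δ: Δ0=-2, Δ1=5/3, Δ2=-5/3
row 1: diag=8, rhs=22; c'=3/8, d'=11/4
row 2: denom=12−3·3/8=87/8; d'=(-20−3·11/4)/(87/8)=-226/87
back: M2=-226/87
back: M1=11/4−3/8·-226/87=108/29
M: M0=0, M1=108/29, M2=-226/87, M3=0
seg 0: a=-2, c=M0/2=0, d=(M1−M0)/(6·1)=18/29, b=Δ0−h0·(2M0+M1)/6=-76/29
seg 1: a=-4, c=M1/2=54/29, d=(M2−M1)/(6·3)=-275/783, b=Δ1−h1·(2M1+M2)/6=-22/29
seg 2: a=1, c=M2/2=-113/87, d=(M3−M2)/(6·3)=113/783, b=Δ2−h2·(2M2+M3)/6=27/29
t_q=5/2 → seg 1, τ=3/2; S=-4+-22/29·τ+54/29·τ²+-275/783·τ³=-495/232

  seg 0: a=-2 b=-76/29 c=0 d=18/29
  seg 1: a=-4 b=-22/29 c=54/29 d=-275/783
  seg 2: a=1 b=27/29 c=-113/87 d=113/783
S(5/2) = -495/232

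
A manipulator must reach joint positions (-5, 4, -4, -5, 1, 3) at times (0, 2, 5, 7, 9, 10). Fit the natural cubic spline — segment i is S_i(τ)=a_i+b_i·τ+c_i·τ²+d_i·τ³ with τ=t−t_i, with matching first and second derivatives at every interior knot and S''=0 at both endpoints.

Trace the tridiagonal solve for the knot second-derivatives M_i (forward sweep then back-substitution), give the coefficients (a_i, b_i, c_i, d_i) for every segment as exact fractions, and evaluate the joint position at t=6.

  seg 0: a=-5 b=34795/5646 c=0 d=-2347/5646
  seg 1: a=4 b=6631/5646 c=-2347/941 d=6853/16938
  seg 2: a=-4 b=-8092/2823 c=2159/1882 d=407/22584
  seg 3: a=-5 b=10945/5646 c=4725/3764 d=-4091/11292
  seg 4: a=1 b=14749/5646 c=-3457/3764 d=3457/11292
S(6) = -42919/7528

Δ: Δ0=9/2, Δ1=-8/3, Δ2=-1/2, Δ3=3, Δ4=2
row 1: diag=10, rhs=-43; c'=3/10, d'=-43/10
row 2: denom=10−3·3/10=91/10; d'=(13−3·-43/10)/(91/10)=37/13
row 3: denom=8−2·20/91=688/91; d'=(21−2·37/13)/(688/91)=1393/688
row 4: denom=6−2·91/344=941/172; d'=(-6−2·1393/688)/(941/172)=-3457/1882
back: M4=-3457/1882
back: M3=1393/688−91/344·-3457/1882=4725/1882
back: M2=37/13−20/91·4725/1882=2159/941
back: M1=-43/10−3/10·2159/941=-4694/941
M: M0=0, M1=-4694/941, M2=2159/941, M3=4725/1882, M4=-3457/1882, M5=0
seg 0: a=-5, c=M0/2=0, d=(M1−M0)/(6·2)=-2347/5646, b=Δ0−h0·(2M0+M1)/6=34795/5646
seg 1: a=4, c=M1/2=-2347/941, d=(M2−M1)/(6·3)=6853/16938, b=Δ1−h1·(2M1+M2)/6=6631/5646
seg 2: a=-4, c=M2/2=2159/1882, d=(M3−M2)/(6·2)=407/22584, b=Δ2−h2·(2M2+M3)/6=-8092/2823
seg 3: a=-5, c=M3/2=4725/3764, d=(M4−M3)/(6·2)=-4091/11292, b=Δ3−h3·(2M3+M4)/6=10945/5646
seg 4: a=1, c=M4/2=-3457/3764, d=(M5−M4)/(6·1)=3457/11292, b=Δ4−h4·(2M4+M5)/6=14749/5646
t_q=6 → seg 2, τ=1; S=-4+-8092/2823·τ+2159/1882·τ²+407/22584·τ³=-42919/7528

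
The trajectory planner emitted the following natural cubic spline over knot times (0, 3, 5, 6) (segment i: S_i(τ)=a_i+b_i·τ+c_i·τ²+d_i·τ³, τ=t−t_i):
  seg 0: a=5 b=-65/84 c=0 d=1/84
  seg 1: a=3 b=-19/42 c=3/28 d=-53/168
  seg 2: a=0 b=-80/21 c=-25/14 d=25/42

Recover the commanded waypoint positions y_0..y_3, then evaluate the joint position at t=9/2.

y_0 = S_0(0) = a_0 = 5
y_1 = S_1(0) = a_1 = 3
y_2 = S_2(0) = a_2 = 0
y_3 = S_2(1) = -5
t_q=9/2 is in segment 1 (τ=3/2); S_1(τ)=671/448

y_0=5 y_1=3 y_2=0 y_3=-5
S(9/2) = 671/448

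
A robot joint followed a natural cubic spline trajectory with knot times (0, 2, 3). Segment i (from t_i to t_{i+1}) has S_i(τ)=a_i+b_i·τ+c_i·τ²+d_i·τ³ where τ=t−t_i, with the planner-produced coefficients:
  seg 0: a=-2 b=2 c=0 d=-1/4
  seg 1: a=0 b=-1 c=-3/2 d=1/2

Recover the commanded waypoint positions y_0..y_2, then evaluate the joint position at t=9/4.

y_0=-2 y_1=0 y_2=-2
S(9/4) = -43/128

y_0 = S_0(0) = a_0 = -2
y_1 = S_1(0) = a_1 = 0
y_2 = S_1(1) = -2
t_q=9/4 is in segment 1 (τ=1/4); S_1(τ)=-43/128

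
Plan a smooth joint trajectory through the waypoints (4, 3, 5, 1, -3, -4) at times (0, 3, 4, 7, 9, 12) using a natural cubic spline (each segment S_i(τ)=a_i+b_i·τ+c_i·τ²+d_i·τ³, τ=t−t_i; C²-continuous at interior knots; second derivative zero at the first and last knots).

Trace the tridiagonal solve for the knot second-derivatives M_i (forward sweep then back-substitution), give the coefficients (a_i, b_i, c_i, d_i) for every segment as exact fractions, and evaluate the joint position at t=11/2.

Δ: Δ0=-1/3, Δ1=2, Δ2=-4/3, Δ3=-2, Δ4=-1/3
row 1: diag=8, rhs=14; c'=1/8, d'=7/4
row 2: denom=8−1·1/8=63/8; d'=(-20−1·7/4)/(63/8)=-58/21
row 3: denom=10−3·8/21=62/7; d'=(-4−3·-58/21)/(62/7)=15/31
row 4: denom=10−2·7/31=296/31; d'=(10−2·15/31)/(296/31)=35/37
back: M4=35/37
back: M3=15/31−7/31·35/37=10/37
back: M2=-58/21−8/21·10/37=-106/37
back: M1=7/4−1/8·-106/37=78/37
M: M0=0, M1=78/37, M2=-106/37, M3=10/37, M4=35/37, M5=0
seg 0: a=4, c=M0/2=0, d=(M1−M0)/(6·3)=13/111, b=Δ0−h0·(2M0+M1)/6=-154/111
seg 1: a=3, c=M1/2=39/37, d=(M2−M1)/(6·1)=-92/111, b=Δ1−h1·(2M1+M2)/6=197/111
seg 2: a=5, c=M2/2=-53/37, d=(M3−M2)/(6·3)=58/333, b=Δ2−h2·(2M2+M3)/6=155/111
seg 3: a=1, c=M3/2=5/37, d=(M4−M3)/(6·2)=25/444, b=Δ3−h3·(2M3+M4)/6=-277/111
seg 4: a=-3, c=M4/2=35/74, d=(M5−M4)/(6·3)=-35/666, b=Δ4−h4·(2M4+M5)/6=-142/111
t_q=11/2 → seg 2, τ=3/2; S=5+155/111·τ+-53/37·τ²+58/333·τ³=165/37

  seg 0: a=4 b=-154/111 c=0 d=13/111
  seg 1: a=3 b=197/111 c=39/37 d=-92/111
  seg 2: a=5 b=155/111 c=-53/37 d=58/333
  seg 3: a=1 b=-277/111 c=5/37 d=25/444
  seg 4: a=-3 b=-142/111 c=35/74 d=-35/666
S(11/2) = 165/37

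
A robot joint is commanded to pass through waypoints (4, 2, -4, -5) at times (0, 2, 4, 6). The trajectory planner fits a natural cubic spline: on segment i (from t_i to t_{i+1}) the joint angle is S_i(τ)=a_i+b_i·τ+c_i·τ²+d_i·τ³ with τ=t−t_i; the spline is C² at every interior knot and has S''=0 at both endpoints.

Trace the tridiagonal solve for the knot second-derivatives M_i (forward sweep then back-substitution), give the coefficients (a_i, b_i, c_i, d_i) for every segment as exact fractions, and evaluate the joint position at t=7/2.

Δ: Δ0=-1, Δ1=-3, Δ2=-1/2
row 1: diag=8, rhs=-12; c'=1/4, d'=-3/2
row 2: denom=8−2·1/4=15/2; d'=(15−2·-3/2)/(15/2)=12/5
back: M2=12/5
back: M1=-3/2−1/4·12/5=-21/10
M: M0=0, M1=-21/10, M2=12/5, M3=0
seg 0: a=4, c=M0/2=0, d=(M1−M0)/(6·2)=-7/40, b=Δ0−h0·(2M0+M1)/6=-3/10
seg 1: a=2, c=M1/2=-21/20, d=(M2−M1)/(6·2)=3/8, b=Δ1−h1·(2M1+M2)/6=-12/5
seg 2: a=-4, c=M2/2=6/5, d=(M3−M2)/(6·2)=-1/5, b=Δ2−h2·(2M2+M3)/6=-21/10
t_q=7/2 → seg 1, τ=3/2; S=2+-12/5·τ+-21/20·τ²+3/8·τ³=-863/320

  seg 0: a=4 b=-3/10 c=0 d=-7/40
  seg 1: a=2 b=-12/5 c=-21/20 d=3/8
  seg 2: a=-4 b=-21/10 c=6/5 d=-1/5
S(7/2) = -863/320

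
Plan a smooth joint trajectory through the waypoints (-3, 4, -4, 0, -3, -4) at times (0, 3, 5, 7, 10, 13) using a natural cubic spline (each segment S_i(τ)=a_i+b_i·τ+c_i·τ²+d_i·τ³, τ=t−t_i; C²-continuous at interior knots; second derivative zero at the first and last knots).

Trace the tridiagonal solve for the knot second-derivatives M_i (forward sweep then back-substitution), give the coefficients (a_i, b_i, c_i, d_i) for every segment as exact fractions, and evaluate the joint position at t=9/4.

  seg 0: a=-3 b=3248/663 c=0 d=-63/221
  seg 1: a=4 b=-1855/663 c=-567/221 d=2605/2652
  seg 2: a=-4 b=-844/663 c=1471/442 d=-2243/2652
  seg 3: a=0 b=1253/663 c=-386/221 d=1558/5967
  seg 4: a=-3 b=-1021/663 c=400/663 d=-400/5967
S(9/4) = 67545/14144

Δ: Δ0=7/3, Δ1=-4, Δ2=2, Δ3=-1, Δ4=-1/3
row 1: diag=10, rhs=-38; c'=1/5, d'=-19/5
row 2: denom=8−2·1/5=38/5; d'=(36−2·-19/5)/(38/5)=109/19
row 3: denom=10−2·5/19=180/19; d'=(-18−2·109/19)/(180/19)=-28/9
row 4: denom=12−3·19/60=221/20; d'=(4−3·-28/9)/(221/20)=800/663
back: M4=800/663
back: M3=-28/9−19/60·800/663=-772/221
back: M2=109/19−5/19·-772/221=1471/221
back: M1=-19/5−1/5·1471/221=-1134/221
M: M0=0, M1=-1134/221, M2=1471/221, M3=-772/221, M4=800/663, M5=0
seg 0: a=-3, c=M0/2=0, d=(M1−M0)/(6·3)=-63/221, b=Δ0−h0·(2M0+M1)/6=3248/663
seg 1: a=4, c=M1/2=-567/221, d=(M2−M1)/(6·2)=2605/2652, b=Δ1−h1·(2M1+M2)/6=-1855/663
seg 2: a=-4, c=M2/2=1471/442, d=(M3−M2)/(6·2)=-2243/2652, b=Δ2−h2·(2M2+M3)/6=-844/663
seg 3: a=0, c=M3/2=-386/221, d=(M4−M3)/(6·3)=1558/5967, b=Δ3−h3·(2M3+M4)/6=1253/663
seg 4: a=-3, c=M4/2=400/663, d=(M5−M4)/(6·3)=-400/5967, b=Δ4−h4·(2M4+M5)/6=-1021/663
t_q=9/4 → seg 0, τ=9/4; S=-3+3248/663·τ+0·τ²+-63/221·τ³=67545/14144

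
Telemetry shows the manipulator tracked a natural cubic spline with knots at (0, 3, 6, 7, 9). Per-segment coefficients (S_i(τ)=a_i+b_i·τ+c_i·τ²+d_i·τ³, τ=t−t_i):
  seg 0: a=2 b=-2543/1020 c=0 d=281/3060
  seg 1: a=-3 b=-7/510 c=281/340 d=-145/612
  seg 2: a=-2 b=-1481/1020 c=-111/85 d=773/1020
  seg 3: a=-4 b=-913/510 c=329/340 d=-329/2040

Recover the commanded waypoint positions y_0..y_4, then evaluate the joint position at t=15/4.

y_0=2 y_1=-3 y_2=-2 y_3=-4 y_4=-5
S(15/4) = -57563/21760

y_0 = S_0(0) = a_0 = 2
y_1 = S_1(0) = a_1 = -3
y_2 = S_2(0) = a_2 = -2
y_3 = S_3(0) = a_3 = -4
y_4 = S_3(2) = -5
t_q=15/4 is in segment 1 (τ=3/4); S_1(τ)=-57563/21760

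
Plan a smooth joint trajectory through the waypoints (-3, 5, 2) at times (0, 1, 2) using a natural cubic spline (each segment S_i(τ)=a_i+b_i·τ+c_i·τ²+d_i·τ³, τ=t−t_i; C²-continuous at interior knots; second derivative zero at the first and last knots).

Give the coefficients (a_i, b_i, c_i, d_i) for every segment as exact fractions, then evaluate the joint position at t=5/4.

  seg 0: a=-3 b=43/4 c=0 d=-11/4
  seg 1: a=5 b=5/2 c=-33/4 d=11/4
S(5/4) = 1319/256

Δ: Δ0=8, Δ1=-3
row 1: diag=4, rhs=-66; c'=1/4, d'=-33/2
back: M1=-33/2
M: M0=0, M1=-33/2, M2=0
seg 0: a=-3, c=M0/2=0, d=(M1−M0)/(6·1)=-11/4, b=Δ0−h0·(2M0+M1)/6=43/4
seg 1: a=5, c=M1/2=-33/4, d=(M2−M1)/(6·1)=11/4, b=Δ1−h1·(2M1+M2)/6=5/2
t_q=5/4 → seg 1, τ=1/4; S=5+5/2·τ+-33/4·τ²+11/4·τ³=1319/256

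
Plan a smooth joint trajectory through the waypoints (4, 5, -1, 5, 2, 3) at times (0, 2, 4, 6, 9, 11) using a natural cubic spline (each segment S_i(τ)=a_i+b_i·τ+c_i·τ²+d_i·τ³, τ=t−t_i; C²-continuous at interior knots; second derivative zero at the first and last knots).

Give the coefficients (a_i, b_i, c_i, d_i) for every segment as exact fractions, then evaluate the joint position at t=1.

Δ: Δ0=1/2, Δ1=-3, Δ2=3, Δ3=-1, Δ4=1/2
row 1: diag=8, rhs=-21; c'=1/4, d'=-21/8
row 2: denom=8−2·1/4=15/2; d'=(36−2·-21/8)/(15/2)=11/2
row 3: denom=10−2·4/15=142/15; d'=(-24−2·11/2)/(142/15)=-525/142
row 4: denom=10−3·45/142=1285/142; d'=(9−3·-525/142)/(1285/142)=2853/1285
back: M4=2853/1285
back: M3=-525/142−45/142·2853/1285=-1131/257
back: M2=11/2−4/15·-1131/257=17151/2570
back: M1=-21/8−1/4·17151/2570=-5517/1285
M: M0=0, M1=-5517/1285, M2=17151/2570, M3=-1131/257, M4=2853/1285, M5=0
seg 0: a=4, c=M0/2=0, d=(M1−M0)/(6·2)=-1839/5140, b=Δ0−h0·(2M0+M1)/6=4963/2570
seg 1: a=5, c=M1/2=-5517/2570, d=(M2−M1)/(6·2)=1879/2056, b=Δ1−h1·(2M1+M2)/6=-6071/2570
seg 2: a=-1, c=M2/2=17151/5140, d=(M3−M2)/(6·2)=-9487/10280, b=Δ2−h2·(2M2+M3)/6=23/1285
seg 3: a=5, c=M3/2=-1131/514, d=(M4−M3)/(6·3)=1418/3855, b=Δ3−h3·(2M3+M4)/6=5887/2570
seg 4: a=2, c=M4/2=2853/2570, d=(M5−M4)/(6·2)=-951/5140, b=Δ4−h4·(2M4+M5)/6=-2519/2570
t_q=1 → seg 0, τ=1; S=4+4963/2570·τ+0·τ²+-1839/5140·τ³=28647/5140

  seg 0: a=4 b=4963/2570 c=0 d=-1839/5140
  seg 1: a=5 b=-6071/2570 c=-5517/2570 d=1879/2056
  seg 2: a=-1 b=23/1285 c=17151/5140 d=-9487/10280
  seg 3: a=5 b=5887/2570 c=-1131/514 d=1418/3855
  seg 4: a=2 b=-2519/2570 c=2853/2570 d=-951/5140
S(1) = 28647/5140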